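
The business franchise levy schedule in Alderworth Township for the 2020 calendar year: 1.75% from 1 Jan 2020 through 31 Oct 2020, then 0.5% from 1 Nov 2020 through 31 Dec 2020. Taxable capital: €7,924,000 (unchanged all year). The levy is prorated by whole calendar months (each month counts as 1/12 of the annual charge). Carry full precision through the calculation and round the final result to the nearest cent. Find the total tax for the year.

€122,161.67

1 Jan – 31 Oct 2020: 10 months at 1.75% → €7,924,000 × 1.75% × 10/12 = €115,558.3333
1 Nov – 31 Dec 2020: 2 months at 0.5% → €7,924,000 × 0.5% × 2/12 = €6,603.3333
Total = €122,161.6667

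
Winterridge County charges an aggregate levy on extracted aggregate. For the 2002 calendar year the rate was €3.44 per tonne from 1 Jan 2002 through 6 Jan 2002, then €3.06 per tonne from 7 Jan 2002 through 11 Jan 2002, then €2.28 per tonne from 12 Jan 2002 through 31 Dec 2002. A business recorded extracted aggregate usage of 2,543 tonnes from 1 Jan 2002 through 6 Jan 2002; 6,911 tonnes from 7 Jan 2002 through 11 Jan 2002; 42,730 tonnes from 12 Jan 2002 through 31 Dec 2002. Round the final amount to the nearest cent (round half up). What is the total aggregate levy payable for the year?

€127,319.98

1 Jan – 6 Jan 2002: 2,543 tonnes at €3.44/tonne → €8,747.92
7 Jan – 11 Jan 2002: 6,911 tonnes at €3.06/tonne → €21,147.66
12 Jan – 31 Dec 2002: 42,730 tonnes at €2.28/tonne → €97,424.40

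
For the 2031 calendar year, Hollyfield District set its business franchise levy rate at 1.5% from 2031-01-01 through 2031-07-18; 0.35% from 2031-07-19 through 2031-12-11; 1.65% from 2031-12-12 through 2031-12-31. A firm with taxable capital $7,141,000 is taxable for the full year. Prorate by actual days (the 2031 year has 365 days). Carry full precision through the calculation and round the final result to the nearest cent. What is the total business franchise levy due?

$74,853.33

2031-01-01 to 2031-07-18: 199 days at 1.5% → $7,141,000 × 1.5% × 199/365 = $58,399.6849
2031-07-19 to 2031-12-11: 146 days at 0.35% → $7,141,000 × 0.35% × 146/365 = $9,997.4000
2031-12-12 to 2031-12-31: 20 days at 1.65% → $7,141,000 × 1.65% × 20/365 = $6,456.2466
Total = $74,853.3315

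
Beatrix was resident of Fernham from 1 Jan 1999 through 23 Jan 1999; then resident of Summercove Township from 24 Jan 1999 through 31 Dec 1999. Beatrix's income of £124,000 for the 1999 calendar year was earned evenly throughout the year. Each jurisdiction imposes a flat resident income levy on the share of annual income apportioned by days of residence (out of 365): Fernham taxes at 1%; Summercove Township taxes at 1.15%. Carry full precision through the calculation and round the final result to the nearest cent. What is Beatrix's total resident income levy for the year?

Fernham, 1 Jan – 23 Jan 1999: 23 days → £124,000 × 1% × 23/365 = £78.1370
Summercove Township, 24 Jan – 31 Dec 1999: 342 days → £124,000 × 1.15% × 342/365 = £1,336.1425
Total = £1,414.2795

£1,414.28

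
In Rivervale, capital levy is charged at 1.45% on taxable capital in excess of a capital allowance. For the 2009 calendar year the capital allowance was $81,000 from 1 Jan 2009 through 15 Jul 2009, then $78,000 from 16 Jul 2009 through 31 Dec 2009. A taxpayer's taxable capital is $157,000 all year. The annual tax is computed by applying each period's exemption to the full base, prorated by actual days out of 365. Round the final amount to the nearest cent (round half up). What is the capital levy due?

$1,122.14

1 Jan – 15 Jul 2009: 196 days, exemption $81,000 → ($157,000 − $81,000) × 1.45% × 196/365 = $591.7589
16 Jul – 31 Dec 2009: 169 days, exemption $78,000 → ($157,000 − $78,000) × 1.45% × 169/365 = $530.3822
Total = $1,122.1411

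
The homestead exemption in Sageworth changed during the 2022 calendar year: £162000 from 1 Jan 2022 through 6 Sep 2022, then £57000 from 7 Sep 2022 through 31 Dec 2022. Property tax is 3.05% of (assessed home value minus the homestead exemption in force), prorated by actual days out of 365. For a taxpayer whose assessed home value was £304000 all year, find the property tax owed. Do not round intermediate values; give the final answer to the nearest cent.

1 Jan – 6 Sep 2022: 249 days, exemption £162000 → (£304000 − £162000) × 3.05% × 249/365 = £2954.5726
7 Sep – 31 Dec 2022: 116 days, exemption £57000 → (£304000 − £57000) × 3.05% × 116/365 = £2394.2082
Total = £5348.7808

£5348.78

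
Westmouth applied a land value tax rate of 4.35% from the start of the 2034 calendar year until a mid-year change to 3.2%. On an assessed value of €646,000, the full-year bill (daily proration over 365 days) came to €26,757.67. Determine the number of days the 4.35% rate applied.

299 days

Let d = days at the first rate; then 365 − d days at the second rate.
€646,000 × [4.35%·d + 3.2%·(365−d)] / 365 = €26,757.67
Solving gives d = 299, so the new rate took effect on 27 Oct 2034.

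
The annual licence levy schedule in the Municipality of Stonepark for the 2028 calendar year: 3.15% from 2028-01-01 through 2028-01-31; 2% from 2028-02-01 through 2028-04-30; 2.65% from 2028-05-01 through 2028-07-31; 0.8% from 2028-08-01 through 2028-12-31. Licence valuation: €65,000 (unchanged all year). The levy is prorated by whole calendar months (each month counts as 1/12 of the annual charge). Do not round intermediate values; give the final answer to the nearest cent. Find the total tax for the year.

€1,142.92

2028-01-01 to 2028-01-31: 1 month at 3.15% → €65,000 × 3.15% × 1/12 = €170.6250
2028-02-01 to 2028-04-30: 3 months at 2% → €65,000 × 2% × 3/12 = €325.0000
2028-05-01 to 2028-07-31: 3 months at 2.65% → €65,000 × 2.65% × 3/12 = €430.6250
2028-08-01 to 2028-12-31: 5 months at 0.8% → €65,000 × 0.8% × 5/12 = €216.6667
Total = €1,142.9167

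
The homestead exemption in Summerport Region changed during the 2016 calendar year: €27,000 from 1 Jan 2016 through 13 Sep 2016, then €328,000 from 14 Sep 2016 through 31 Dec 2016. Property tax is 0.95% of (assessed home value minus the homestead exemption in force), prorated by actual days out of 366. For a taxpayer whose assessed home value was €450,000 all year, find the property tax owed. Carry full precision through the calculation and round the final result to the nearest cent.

€3,166.90

1 Jan – 13 Sep 2016: 257 days, exemption €27,000 → (€450,000 − €27,000) × 0.95% × 257/366 = €2,821.7336
14 Sep – 31 Dec 2016: 109 days, exemption €328,000 → (€450,000 − €328,000) × 0.95% × 109/366 = €345.1667
Total = €3,166.9003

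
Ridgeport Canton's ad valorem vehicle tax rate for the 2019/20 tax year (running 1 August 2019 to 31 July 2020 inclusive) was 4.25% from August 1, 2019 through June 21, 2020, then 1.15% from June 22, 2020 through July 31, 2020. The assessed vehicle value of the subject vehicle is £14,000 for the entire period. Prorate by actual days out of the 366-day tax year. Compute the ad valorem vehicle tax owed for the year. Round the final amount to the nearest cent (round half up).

£547.57

August 1, 2019 – June 21, 2020: 326 days at 4.25% → £14,000 × 4.25% × 326/366 = £529.9727
June 22 – July 31, 2020: 40 days at 1.15% → £14,000 × 1.15% × 40/366 = £17.5956
Total = £547.5683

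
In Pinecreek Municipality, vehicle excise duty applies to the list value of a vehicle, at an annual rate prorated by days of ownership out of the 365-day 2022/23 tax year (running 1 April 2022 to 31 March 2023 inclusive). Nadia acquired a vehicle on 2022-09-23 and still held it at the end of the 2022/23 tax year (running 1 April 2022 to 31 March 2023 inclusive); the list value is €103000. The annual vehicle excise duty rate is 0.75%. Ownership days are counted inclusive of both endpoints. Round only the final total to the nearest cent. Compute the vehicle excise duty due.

€402.12

Days held (2022-09-23 to 2023-03-31): 190 out of 365
Tax = €103000 × 0.75% × 190/365 = €402.1233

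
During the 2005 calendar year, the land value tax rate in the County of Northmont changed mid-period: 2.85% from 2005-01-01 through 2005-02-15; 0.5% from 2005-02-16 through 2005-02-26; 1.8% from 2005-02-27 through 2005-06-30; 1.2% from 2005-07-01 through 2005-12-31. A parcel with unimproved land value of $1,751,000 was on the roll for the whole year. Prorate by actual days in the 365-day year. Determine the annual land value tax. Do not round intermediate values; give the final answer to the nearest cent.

$27,852.89

2005-01-01 to 2005-02-15: 46 days at 2.85% → $1,751,000 × 2.85% × 46/365 = $6,289.2082
2005-02-16 to 2005-02-26: 11 days at 0.5% → $1,751,000 × 0.5% × 11/365 = $263.8493
2005-02-27 to 2005-06-30: 124 days at 1.8% → $1,751,000 × 1.8% × 124/365 = $10,707.4849
2005-07-01 to 2005-12-31: 184 days at 1.2% → $1,751,000 × 1.2% × 184/365 = $10,592.3507
Total = $27,852.8932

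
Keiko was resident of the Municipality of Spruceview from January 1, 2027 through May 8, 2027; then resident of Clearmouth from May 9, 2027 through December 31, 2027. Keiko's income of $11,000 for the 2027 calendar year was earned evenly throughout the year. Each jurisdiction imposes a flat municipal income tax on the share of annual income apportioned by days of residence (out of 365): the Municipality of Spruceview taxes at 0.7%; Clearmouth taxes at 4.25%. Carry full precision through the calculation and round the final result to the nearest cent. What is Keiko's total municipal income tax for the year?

$330.56

The Municipality of Spruceview, January 1 – May 8, 2027: 128 days → $11,000 × 0.7% × 128/365 = $27.0027
Clearmouth, May 9 – December 31, 2027: 237 days → $11,000 × 4.25% × 237/365 = $303.5548
Total = $330.5575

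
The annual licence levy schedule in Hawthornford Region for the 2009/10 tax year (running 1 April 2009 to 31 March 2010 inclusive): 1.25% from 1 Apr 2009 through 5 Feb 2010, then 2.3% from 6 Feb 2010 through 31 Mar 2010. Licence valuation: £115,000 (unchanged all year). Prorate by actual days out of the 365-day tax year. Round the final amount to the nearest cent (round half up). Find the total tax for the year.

1 Apr 2009 – 5 Feb 2010: 311 days at 1.25% → £115,000 × 1.25% × 311/365 = £1,224.8288
6 Feb – 31 Mar 2010: 54 days at 2.3% → £115,000 × 2.3% × 54/365 = £391.3151
Total = £1,616.1438

£1,616.14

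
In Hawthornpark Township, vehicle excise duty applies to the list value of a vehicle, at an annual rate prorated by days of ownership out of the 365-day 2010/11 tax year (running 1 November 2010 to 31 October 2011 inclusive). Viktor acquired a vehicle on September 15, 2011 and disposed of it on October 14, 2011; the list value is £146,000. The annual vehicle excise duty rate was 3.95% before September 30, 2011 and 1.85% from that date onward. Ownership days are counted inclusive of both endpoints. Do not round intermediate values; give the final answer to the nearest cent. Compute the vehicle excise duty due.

September 15 – September 29, 2011: 15 days at 3.95% → £146,000 × 3.95% × 15/365 = £237.0000
September 30 – October 14, 2011: 15 days at 1.85% → £146,000 × 1.85% × 15/365 = £111.0000
Total = £348.0000

£348.00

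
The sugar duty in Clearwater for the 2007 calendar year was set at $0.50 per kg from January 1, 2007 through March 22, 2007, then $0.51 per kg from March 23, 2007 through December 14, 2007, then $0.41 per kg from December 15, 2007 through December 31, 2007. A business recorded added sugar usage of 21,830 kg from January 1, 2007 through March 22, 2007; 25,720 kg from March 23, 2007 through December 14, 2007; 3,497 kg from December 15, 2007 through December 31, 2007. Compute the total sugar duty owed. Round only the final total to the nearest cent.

$25,465.97

January 1 – March 22, 2007: 21,830 kg at $0.50/kg → $10,915.00
March 23 – December 14, 2007: 25,720 kg at $0.51/kg → $13,117.20
December 15 – December 31, 2007: 3,497 kg at $0.41/kg → $1,433.77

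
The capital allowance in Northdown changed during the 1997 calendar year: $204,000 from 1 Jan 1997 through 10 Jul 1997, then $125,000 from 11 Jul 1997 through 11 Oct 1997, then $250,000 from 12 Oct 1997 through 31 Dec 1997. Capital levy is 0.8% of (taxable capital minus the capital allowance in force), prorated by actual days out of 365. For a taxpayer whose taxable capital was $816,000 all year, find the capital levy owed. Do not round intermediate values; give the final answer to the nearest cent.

$4,975.36

1 Jan – 10 Jul 1997: 191 days, exemption $204,000 → ($816,000 − $204,000) × 0.8% × 191/365 = $2,562.0164
11 Jul – 11 Oct 1997: 93 days, exemption $125,000 → ($816,000 − $125,000) × 0.8% × 93/365 = $1,408.5041
12 Oct – 31 Dec 1997: 81 days, exemption $250,000 → ($816,000 − $250,000) × 0.8% × 81/365 = $1,004.8438
Total = $4,975.3644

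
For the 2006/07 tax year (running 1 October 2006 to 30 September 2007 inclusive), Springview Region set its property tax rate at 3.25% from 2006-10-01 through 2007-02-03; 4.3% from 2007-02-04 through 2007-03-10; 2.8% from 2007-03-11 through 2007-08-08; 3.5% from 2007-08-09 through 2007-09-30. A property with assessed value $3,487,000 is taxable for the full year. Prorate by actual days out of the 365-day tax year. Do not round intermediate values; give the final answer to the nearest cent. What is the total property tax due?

2006-10-01 to 2007-02-03: 126 days at 3.25% → $3,487,000 × 3.25% × 126/365 = $39,121.2740
2007-02-04 to 2007-03-10: 35 days at 4.3% → $3,487,000 × 4.3% × 35/365 = $14,377.9041
2007-03-11 to 2007-08-08: 151 days at 2.8% → $3,487,000 × 2.8% × 151/365 = $40,391.8795
2007-08-09 to 2007-09-30: 53 days at 3.5% → $3,487,000 × 3.5% × 53/365 = $17,721.6027
Total = $111,612.6603

$111,612.66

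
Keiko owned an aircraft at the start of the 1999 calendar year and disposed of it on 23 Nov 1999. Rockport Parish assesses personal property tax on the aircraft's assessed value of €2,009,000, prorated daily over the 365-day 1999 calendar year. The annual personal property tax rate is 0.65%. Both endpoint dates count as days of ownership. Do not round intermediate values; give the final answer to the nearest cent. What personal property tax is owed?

€11,698.98

Days held (1 Jan – 23 Nov 1999): 327 out of 365
Tax = €2,009,000 × 0.65% × 327/365 = €11,698.9849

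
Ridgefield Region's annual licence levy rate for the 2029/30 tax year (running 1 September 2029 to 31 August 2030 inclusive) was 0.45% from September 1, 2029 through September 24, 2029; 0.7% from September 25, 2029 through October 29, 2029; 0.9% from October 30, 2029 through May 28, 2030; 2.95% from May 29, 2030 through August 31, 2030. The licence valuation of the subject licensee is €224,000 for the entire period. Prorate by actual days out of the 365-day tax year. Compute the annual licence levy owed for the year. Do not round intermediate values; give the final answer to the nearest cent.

€3,101.94

September 1 – September 24, 2029: 24 days at 0.45% → €224,000 × 0.45% × 24/365 = €66.2795
September 25 – October 29, 2029: 35 days at 0.7% → €224,000 × 0.7% × 35/365 = €150.3562
October 30, 2029 – May 28, 2030: 211 days at 0.9% → €224,000 × 0.9% × 211/365 = €1,165.4137
May 29 – August 31, 2030: 95 days at 2.95% → €224,000 × 2.95% × 95/365 = €1,719.8904
Total = €3,101.9397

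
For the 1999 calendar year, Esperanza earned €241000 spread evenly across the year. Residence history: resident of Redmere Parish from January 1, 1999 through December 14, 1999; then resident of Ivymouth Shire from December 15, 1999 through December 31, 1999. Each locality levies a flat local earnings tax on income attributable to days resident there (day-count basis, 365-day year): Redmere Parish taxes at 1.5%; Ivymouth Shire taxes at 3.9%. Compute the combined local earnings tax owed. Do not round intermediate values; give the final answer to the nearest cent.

Redmere Parish, January 1 – December 14, 1999: 348 days → €241000 × 1.5% × 348/365 = €3446.6301
Ivymouth Shire, December 15 – December 31, 1999: 17 days → €241000 × 3.9% × 17/365 = €437.7616
Total = €3884.3918

€3884.39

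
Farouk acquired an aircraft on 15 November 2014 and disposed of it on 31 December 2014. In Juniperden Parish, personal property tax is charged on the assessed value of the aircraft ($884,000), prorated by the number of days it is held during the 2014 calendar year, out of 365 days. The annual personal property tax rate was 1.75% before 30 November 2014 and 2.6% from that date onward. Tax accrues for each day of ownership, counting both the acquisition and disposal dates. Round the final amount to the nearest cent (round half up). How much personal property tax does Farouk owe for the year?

$2,650.79

15 November – 29 November 2014: 15 days at 1.75% → $884,000 × 1.75% × 15/365 = $635.7534
30 November – 31 December 2014: 32 days at 2.6% → $884,000 × 2.6% × 32/365 = $2,015.0356
Total = $2,650.7890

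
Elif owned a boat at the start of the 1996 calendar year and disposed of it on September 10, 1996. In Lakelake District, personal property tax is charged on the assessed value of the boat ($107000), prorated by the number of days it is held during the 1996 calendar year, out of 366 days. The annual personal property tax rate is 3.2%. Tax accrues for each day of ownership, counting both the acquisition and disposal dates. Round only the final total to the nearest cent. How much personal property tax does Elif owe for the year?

Days held (January 1 – September 10, 1996): 254 out of 366
Tax = $107000 × 3.2% × 254/366 = $2376.2186

$2376.22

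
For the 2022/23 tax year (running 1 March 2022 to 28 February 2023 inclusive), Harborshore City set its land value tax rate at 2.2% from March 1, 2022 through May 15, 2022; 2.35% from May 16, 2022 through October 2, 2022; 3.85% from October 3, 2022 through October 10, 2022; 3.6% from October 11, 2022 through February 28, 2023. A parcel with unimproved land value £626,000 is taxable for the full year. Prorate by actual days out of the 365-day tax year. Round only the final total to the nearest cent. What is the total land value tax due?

£17,744.10

March 1 – May 15, 2022: 76 days at 2.2% → £626,000 × 2.2% × 76/365 = £2,867.5945
May 16 – October 2, 2022: 140 days at 2.35% → £626,000 × 2.35% × 140/365 = £5,642.5753
October 3 – October 10, 2022: 8 days at 3.85% → £626,000 × 3.85% × 8/365 = £528.2411
October 11, 2022 – February 28, 2023: 141 days at 3.6% → £626,000 × 3.6% × 141/365 = £8,705.6877
Total = £17,744.0986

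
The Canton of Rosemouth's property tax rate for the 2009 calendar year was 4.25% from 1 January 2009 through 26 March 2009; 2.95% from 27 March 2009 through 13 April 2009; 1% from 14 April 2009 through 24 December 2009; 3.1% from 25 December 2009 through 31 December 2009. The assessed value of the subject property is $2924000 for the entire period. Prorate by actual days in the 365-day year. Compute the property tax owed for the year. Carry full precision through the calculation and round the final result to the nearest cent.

1 January – 26 March 2009: 85 days at 4.25% → $2924000 × 4.25% × 85/365 = $28939.5890
27 March – 13 April 2009: 18 days at 2.95% → $2924000 × 2.95% × 18/365 = $4253.8192
14 April – 24 December 2009: 255 days at 1% → $2924000 × 1% × 255/365 = $20427.9452
25 December – 31 December 2009: 7 days at 3.1% → $2924000 × 3.1% × 7/365 = $1738.3781
Total = $55359.7315

$55359.73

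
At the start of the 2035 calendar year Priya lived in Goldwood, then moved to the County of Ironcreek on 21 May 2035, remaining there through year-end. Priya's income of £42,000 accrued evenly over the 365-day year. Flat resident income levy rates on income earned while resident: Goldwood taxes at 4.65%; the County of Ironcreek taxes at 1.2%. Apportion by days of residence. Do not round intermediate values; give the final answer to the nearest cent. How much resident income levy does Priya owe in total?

£1,059.78

Goldwood, 1 January – 20 May 2035: 140 days → £42,000 × 4.65% × 140/365 = £749.0959
The County of Ironcreek, 21 May – 31 December 2035: 225 days → £42,000 × 1.2% × 225/365 = £310.6849
Total = £1,059.7808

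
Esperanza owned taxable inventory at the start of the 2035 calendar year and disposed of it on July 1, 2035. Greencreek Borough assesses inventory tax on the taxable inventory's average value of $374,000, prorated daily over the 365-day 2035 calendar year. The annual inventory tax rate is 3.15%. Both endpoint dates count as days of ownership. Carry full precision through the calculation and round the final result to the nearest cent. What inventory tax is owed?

$5,874.36

Days held (January 1 – July 1, 2035): 182 out of 365
Tax = $374,000 × 3.15% × 182/365 = $5,874.3616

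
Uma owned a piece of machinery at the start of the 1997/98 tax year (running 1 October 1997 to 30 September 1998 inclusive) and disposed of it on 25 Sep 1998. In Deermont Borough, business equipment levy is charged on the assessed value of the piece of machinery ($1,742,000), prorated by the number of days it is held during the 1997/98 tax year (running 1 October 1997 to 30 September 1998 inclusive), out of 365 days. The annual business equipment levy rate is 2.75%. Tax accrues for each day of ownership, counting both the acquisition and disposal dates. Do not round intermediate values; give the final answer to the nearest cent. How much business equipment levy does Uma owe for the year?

Days held (1 Oct 1997 – 25 Sep 1998): 360 out of 365
Tax = $1,742,000 × 2.75% × 360/365 = $47,248.7671

$47,248.77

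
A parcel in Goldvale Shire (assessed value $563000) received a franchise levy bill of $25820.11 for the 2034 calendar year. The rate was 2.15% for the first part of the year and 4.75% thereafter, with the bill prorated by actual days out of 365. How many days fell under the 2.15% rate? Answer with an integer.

Let d = days at the first rate; then 365 − d days at the second rate.
$563000 × [2.15%·d + 4.75%·(365−d)] / 365 = $25820.11
Solving gives d = 23, so the new rate took effect on 24 January 2034.

23 days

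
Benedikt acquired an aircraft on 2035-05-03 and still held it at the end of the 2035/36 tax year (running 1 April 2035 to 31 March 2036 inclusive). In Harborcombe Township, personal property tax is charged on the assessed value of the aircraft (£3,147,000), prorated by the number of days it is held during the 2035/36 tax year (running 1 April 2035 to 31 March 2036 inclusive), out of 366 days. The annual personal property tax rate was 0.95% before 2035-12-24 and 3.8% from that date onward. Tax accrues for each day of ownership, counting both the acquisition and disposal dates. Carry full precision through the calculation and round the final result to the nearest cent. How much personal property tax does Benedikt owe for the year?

£51,542.87

2035-05-03 to 2035-12-23: 235 days at 0.95% → £3,147,000 × 0.95% × 235/366 = £19,195.8402
2035-12-24 to 2036-03-31: 99 days at 3.8% → £3,147,000 × 3.8% × 99/366 = £32,347.0328
Total = £51,542.8730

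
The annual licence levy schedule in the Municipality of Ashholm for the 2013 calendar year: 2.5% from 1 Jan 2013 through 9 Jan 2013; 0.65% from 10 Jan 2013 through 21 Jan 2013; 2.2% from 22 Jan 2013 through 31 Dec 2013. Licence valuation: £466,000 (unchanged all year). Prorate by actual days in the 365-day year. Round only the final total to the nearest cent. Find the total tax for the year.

£10,049.00

1 Jan – 9 Jan 2013: 9 days at 2.5% → £466,000 × 2.5% × 9/365 = £287.2603
10 Jan – 21 Jan 2013: 12 days at 0.65% → £466,000 × 0.65% × 12/365 = £99.5836
22 Jan – 31 Dec 2013: 344 days at 2.2% → £466,000 × 2.2% × 344/365 = £9,662.1589
Total = £10,049.0027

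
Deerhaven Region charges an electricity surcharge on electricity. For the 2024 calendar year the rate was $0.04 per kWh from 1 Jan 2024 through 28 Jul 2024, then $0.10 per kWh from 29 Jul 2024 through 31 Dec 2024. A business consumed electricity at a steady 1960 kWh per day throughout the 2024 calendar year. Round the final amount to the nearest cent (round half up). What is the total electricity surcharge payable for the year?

$47,040.00

1 Jan – 28 Jul 2024: 210 days × 1960 kWh/day = 411,600 kWh at $0.04/kWh → $16,464.00
29 Jul – 31 Dec 2024: 156 days × 1960 kWh/day = 305,760 kWh at $0.10/kWh → $30,576.00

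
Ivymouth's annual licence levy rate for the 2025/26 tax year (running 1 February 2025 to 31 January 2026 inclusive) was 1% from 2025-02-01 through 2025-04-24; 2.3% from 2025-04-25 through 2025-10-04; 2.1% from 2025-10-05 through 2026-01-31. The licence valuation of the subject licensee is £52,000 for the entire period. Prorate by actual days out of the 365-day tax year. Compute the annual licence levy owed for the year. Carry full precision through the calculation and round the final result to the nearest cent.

2025-02-01 to 2025-04-24: 83 days at 1% → £52,000 × 1% × 83/365 = £118.2466
2025-04-25 to 2025-10-04: 163 days at 2.3% → £52,000 × 2.3% × 163/365 = £534.1041
2025-10-05 to 2026-01-31: 119 days at 2.1% → £52,000 × 2.1% × 119/365 = £356.0219
Total = £1,008.3726

£1,008.37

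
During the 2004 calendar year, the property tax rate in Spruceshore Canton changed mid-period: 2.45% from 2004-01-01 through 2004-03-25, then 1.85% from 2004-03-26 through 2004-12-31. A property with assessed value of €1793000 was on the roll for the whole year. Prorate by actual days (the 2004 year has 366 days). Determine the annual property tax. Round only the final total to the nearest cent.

2004-01-01 to 2004-03-25: 85 days at 2.45% → €1793000 × 2.45% × 85/366 = €10201.9740
2004-03-26 to 2004-12-31: 281 days at 1.85% → €1793000 × 1.85% × 281/366 = €25466.9686
Total = €35668.9426

€35668.94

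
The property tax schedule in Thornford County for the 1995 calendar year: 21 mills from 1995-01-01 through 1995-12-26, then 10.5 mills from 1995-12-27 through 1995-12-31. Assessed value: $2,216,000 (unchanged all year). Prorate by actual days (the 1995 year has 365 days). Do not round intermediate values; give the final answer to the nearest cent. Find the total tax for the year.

1995-01-01 to 1995-12-26: 360 days at 21 mills → $2,216,000 × 2.1% × 360/365 = $45,898.5205
1995-12-27 to 1995-12-31: 5 days at 10.5 mills → $2,216,000 × 1.05% × 5/365 = $318.7397
Total = $46,217.2603

$46,217.26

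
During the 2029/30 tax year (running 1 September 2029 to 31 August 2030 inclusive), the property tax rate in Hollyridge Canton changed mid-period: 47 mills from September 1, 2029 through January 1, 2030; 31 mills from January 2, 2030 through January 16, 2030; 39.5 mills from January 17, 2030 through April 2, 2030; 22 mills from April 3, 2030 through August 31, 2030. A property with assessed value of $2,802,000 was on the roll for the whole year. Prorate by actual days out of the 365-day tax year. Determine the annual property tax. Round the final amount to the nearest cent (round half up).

$96,496.27

September 1, 2029 – January 1, 2030: 123 days at 47 mills → $2,802,000 × 4.7% × 123/365 = $44,379.0740
January 2 – January 16, 2030: 15 days at 31 mills → $2,802,000 × 3.1% × 15/365 = $3,569.6712
January 17 – April 2, 2030: 76 days at 39.5 mills → $2,802,000 × 3.95% × 76/365 = $23,045.4904
April 3 – August 31, 2030: 151 days at 22 mills → $2,802,000 × 2.2% × 151/365 = $25,502.0384
Total = $96,496.2740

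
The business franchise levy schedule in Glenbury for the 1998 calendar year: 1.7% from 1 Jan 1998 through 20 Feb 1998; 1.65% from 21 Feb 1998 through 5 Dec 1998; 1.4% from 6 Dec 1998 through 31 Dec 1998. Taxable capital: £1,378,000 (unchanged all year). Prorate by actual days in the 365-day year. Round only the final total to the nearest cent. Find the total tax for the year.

1 Jan – 20 Feb 1998: 51 days at 1.7% → £1,378,000 × 1.7% × 51/365 = £3,273.2219
21 Feb – 5 Dec 1998: 288 days at 1.65% → £1,378,000 × 1.65% × 288/365 = £17,940.4274
6 Dec – 31 Dec 1998: 26 days at 1.4% → £1,378,000 × 1.4% × 26/365 = £1,374.2247
Total = £22,587.8740

£22,587.87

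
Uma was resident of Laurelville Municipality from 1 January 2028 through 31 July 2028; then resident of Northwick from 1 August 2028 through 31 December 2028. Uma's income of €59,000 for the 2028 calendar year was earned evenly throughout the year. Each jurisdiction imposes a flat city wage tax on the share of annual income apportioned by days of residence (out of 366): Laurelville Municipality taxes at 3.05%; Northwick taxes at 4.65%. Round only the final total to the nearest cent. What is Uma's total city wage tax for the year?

€2,194.12

Laurelville Municipality, 1 January – 31 July 2028: 213 days → €59,000 × 3.05% × 213/366 = €1,047.2500
Northwick, 1 August – 31 December 2028: 153 days → €59,000 × 4.65% × 153/366 = €1,146.8730
Total = €2,194.1230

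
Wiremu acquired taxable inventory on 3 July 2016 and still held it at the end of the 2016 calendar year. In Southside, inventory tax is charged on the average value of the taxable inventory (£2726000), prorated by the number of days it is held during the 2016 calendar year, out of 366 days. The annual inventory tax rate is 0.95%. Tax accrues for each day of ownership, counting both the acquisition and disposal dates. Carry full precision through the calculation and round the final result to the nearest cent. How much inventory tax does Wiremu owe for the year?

£12877.74

Days held (3 July – 31 December 2016): 182 out of 366
Tax = £2726000 × 0.95% × 182/366 = £12877.7432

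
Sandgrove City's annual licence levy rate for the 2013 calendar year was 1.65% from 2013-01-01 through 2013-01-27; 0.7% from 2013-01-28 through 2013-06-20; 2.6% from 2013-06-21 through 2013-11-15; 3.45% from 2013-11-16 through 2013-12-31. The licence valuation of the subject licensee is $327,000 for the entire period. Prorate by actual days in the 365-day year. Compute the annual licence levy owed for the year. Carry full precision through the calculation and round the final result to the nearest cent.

$6,171.34

2013-01-01 to 2013-01-27: 27 days at 1.65% → $327,000 × 1.65% × 27/365 = $399.1192
2013-01-28 to 2013-06-20: 144 days at 0.7% → $327,000 × 0.7% × 144/365 = $903.0575
2013-06-21 to 2013-11-15: 148 days at 2.6% → $327,000 × 2.6% × 148/365 = $3,447.3863
2013-11-16 to 2013-12-31: 46 days at 3.45% → $327,000 × 3.45% × 46/365 = $1,421.7781
Total = $6,171.3411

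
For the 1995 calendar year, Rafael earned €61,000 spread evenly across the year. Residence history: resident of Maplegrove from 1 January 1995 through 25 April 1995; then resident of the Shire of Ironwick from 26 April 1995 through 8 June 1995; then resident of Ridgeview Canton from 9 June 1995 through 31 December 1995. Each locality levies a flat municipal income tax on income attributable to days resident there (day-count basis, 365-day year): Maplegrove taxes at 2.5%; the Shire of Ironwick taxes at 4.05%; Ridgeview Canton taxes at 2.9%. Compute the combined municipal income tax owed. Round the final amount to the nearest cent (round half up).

€1,776.69

Maplegrove, 1 January – 25 April 1995: 115 days → €61,000 × 2.5% × 115/365 = €480.4795
The Shire of Ironwick, 26 April – 8 June 1995: 44 days → €61,000 × 4.05% × 44/365 = €297.8137
Ridgeview Canton, 9 June – 31 December 1995: 206 days → €61,000 × 2.9% × 206/365 = €998.3945
Total = €1,776.6877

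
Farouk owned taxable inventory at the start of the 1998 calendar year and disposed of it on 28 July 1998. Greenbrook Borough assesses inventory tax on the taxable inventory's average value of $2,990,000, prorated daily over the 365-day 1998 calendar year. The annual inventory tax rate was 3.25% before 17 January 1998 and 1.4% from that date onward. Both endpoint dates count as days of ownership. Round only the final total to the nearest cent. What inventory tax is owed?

1 January – 16 January 1998: 16 days at 3.25% → $2,990,000 × 3.25% × 16/365 = $4,259.7260
17 January – 28 July 1998: 193 days at 1.4% → $2,990,000 × 1.4% × 193/365 = $22,134.1918
Total = $26,393.9178

$26,393.92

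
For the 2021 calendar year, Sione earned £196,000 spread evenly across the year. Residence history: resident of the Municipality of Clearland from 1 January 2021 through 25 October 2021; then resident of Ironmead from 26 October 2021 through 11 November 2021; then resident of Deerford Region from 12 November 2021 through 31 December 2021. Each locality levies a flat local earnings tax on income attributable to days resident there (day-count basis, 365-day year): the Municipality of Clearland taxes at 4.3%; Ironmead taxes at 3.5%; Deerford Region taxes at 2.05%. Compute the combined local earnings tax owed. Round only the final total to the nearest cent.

£7,750.86

The Municipality of Clearland, 1 January – 25 October 2021: 298 days → £196,000 × 4.3% × 298/365 = £6,880.9425
Ironmead, 26 October – 11 November 2021: 17 days → £196,000 × 3.5% × 17/365 = £319.5068
Deerford Region, 12 November – 31 December 2021: 50 days → £196,000 × 2.05% × 50/365 = £550.4110
Total = £7,750.8603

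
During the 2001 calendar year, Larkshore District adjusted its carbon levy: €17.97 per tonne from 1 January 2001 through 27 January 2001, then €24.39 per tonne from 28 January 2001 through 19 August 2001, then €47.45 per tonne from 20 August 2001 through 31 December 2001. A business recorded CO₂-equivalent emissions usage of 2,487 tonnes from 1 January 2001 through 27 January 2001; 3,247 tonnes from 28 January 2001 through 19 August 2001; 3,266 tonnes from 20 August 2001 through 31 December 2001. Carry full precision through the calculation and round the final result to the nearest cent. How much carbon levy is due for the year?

1 January – 27 January 2001: 2,487 tonnes at €17.97/tonne → €44,691.39
28 January – 19 August 2001: 3,247 tonnes at €24.39/tonne → €79,194.33
20 August – 31 December 2001: 3,266 tonnes at €47.45/tonne → €154,971.70

€278,857.42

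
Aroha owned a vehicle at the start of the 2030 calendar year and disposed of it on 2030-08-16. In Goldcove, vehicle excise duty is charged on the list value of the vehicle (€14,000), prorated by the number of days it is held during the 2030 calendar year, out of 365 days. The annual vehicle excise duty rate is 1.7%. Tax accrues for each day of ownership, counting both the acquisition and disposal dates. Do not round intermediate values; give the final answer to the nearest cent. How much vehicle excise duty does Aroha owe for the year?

Days held (2030-01-01 to 2030-08-16): 228 out of 365
Tax = €14,000 × 1.7% × 228/365 = €148.6685

€148.67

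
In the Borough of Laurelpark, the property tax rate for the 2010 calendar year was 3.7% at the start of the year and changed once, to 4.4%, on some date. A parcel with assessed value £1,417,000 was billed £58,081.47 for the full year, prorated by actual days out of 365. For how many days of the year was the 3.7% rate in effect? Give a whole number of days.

Let d = days at the first rate; then 365 − d days at the second rate.
£1,417,000 × [3.7%·d + 4.4%·(365−d)] / 365 = £58,081.47
Solving gives d = 157, so the new rate took effect on June 7, 2010.

157 days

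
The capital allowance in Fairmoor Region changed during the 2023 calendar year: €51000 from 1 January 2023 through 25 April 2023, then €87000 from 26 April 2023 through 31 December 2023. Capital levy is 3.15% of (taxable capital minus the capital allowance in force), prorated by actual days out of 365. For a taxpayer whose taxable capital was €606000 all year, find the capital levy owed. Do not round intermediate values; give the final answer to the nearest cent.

1 January – 25 April 2023: 115 days, exemption €51000 → (€606000 − €51000) × 3.15% × 115/365 = €5508.1849
26 April – 31 December 2023: 250 days, exemption €87000 → (€606000 − €87000) × 3.15% × 250/365 = €11197.6027
Total = €16705.7877

€16705.79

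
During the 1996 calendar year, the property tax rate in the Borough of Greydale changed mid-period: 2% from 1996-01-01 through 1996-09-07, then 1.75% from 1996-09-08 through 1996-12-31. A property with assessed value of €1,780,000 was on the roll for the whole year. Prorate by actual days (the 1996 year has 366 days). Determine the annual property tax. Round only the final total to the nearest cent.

1996-01-01 to 1996-09-07: 251 days at 2% → €1,780,000 × 2% × 251/366 = €24,414.2077
1996-09-08 to 1996-12-31: 115 days at 1.75% → €1,780,000 × 1.75% × 115/366 = €9,787.5683
Total = €34,201.7760

€34,201.78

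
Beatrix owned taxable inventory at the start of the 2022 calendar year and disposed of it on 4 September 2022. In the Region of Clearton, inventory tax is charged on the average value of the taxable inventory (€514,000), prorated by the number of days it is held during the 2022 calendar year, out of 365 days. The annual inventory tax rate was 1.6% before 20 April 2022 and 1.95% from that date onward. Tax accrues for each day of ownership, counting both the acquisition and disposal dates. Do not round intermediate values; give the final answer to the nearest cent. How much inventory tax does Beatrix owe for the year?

€6,245.45

1 January – 19 April 2022: 109 days at 1.6% → €514,000 × 1.6% × 109/365 = €2,455.9342
20 April – 4 September 2022: 138 days at 1.95% → €514,000 × 1.95% × 138/365 = €3,789.5178
Total = €6,245.4521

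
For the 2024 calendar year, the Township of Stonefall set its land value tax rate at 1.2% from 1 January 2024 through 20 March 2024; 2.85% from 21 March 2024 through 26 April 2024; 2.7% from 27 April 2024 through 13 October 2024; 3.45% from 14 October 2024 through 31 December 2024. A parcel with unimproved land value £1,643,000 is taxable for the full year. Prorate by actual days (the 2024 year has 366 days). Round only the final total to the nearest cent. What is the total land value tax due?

1 January – 20 March 2024: 80 days at 1.2% → £1,643,000 × 1.2% × 80/366 = £4,309.5082
21 March – 26 April 2024: 37 days at 2.85% → £1,643,000 × 2.85% × 37/366 = £4,733.7254
27 April – 13 October 2024: 170 days at 2.7% → £1,643,000 × 2.7% × 170/366 = £20,604.8361
14 October – 31 December 2024: 79 days at 3.45% → £1,643,000 × 3.45% × 79/366 = £12,234.9631
Total = £41,883.0328

£41,883.03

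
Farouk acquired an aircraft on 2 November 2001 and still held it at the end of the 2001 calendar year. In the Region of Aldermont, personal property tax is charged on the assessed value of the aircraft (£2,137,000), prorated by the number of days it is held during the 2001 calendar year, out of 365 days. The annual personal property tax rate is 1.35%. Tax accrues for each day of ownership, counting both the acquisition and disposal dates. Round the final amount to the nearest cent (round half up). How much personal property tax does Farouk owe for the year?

£4,742.38

Days held (2 November – 31 December 2001): 60 out of 365
Tax = £2,137,000 × 1.35% × 60/365 = £4,742.3836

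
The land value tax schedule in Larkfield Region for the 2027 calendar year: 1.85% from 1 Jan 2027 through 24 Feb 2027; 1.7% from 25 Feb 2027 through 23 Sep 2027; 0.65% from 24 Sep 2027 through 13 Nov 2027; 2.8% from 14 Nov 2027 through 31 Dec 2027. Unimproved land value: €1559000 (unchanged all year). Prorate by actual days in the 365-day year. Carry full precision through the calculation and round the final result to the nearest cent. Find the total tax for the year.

€26823.34

1 Jan – 24 Feb 2027: 55 days at 1.85% → €1559000 × 1.85% × 55/365 = €4345.9795
25 Feb – 23 Sep 2027: 211 days at 1.7% → €1559000 × 1.7% × 211/365 = €15320.9123
24 Sep – 13 Nov 2027: 51 days at 0.65% → €1559000 × 0.65% × 51/365 = €1415.9137
14 Nov – 31 Dec 2027: 48 days at 2.8% → €1559000 × 2.8% × 48/365 = €5740.5370
Total = €26823.3425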